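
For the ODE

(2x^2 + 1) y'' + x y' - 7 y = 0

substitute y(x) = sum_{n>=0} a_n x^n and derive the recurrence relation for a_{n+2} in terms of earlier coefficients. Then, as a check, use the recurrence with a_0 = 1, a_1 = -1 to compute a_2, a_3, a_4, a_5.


Substitute y = sum_n a_n x^n.
(1 + 2 x^2) y'' contributes (n+2)(n+1) a_{n+2} + 2 n(n-1) a_n at x^n.
x y'(x) contributes n a_n at x^n.
-7 y(x) contributes -7 a_n at x^n.
Matching x^n: (n+2)(n+1) a_{n+2} + (2 n(n-1) + n - 7) a_n = 0.
Thus a_{n+2} = (-2 n(n-1) - n + 7) / ((n+1)(n+2)) * a_n.

Check with a_0 = 1, a_1 = -1 (apply the recurrence for n = 0, 1, 2, 3): a_0 = 1, a_1 = -1, a_2 = 7/2, a_3 = -1, a_4 = 7/24, a_5 = 2/5.

a_(n+2) = (-2 n(n-1) - n + 7) / ((n+1)(n+2)) * a_n; check: a_0 = 1, a_1 = -1, a_2 = 7/2, a_3 = -1, a_4 = 7/24, a_5 = 2/5


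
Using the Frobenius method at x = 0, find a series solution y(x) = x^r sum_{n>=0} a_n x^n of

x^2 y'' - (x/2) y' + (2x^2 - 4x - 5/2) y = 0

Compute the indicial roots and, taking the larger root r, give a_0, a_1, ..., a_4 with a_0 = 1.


Write in Frobenius form y'' + (p(x)/x) y' + (q(x)/x^2) y = 0:
  p(x) = -1/2,  q(x) = 2x^2 - 4x - 5/2.
Indicial equation: r(r-1) + (-1/2) r + (-5/2) = 0 -> roots r_1 = 5/2, r_2 = -1.
Take r = r_1 = 5/2. Let y(x) = x^r sum_{n>=0} a_n x^n with a_0 = 1.
Substitute y = x^r sum a_n x^n and match x^{r+n}. The recurrence is
  D(n) a_n - 4 a_{n-1} + 2 a_{n-2} = 0,  where D(n) = (r+n)(r+n-1) + (-1/2)(r+n) + (-5/2).
  a_n = [4 a_{n-1} - 2 a_{n-2}] / D(n).
Since the indicial polynomial factors as (r - r_1)(r - r_2), D(n) = (r_1 + n - r_1)(r_1 + n - r_2) = n(n + 7/2).
Evaluating step by step (a_0 = 1):
  n = 1: D(1) = 1(1 + 7/2) = 9/2; numerator = 4(1) = 4; a_1 = (4)/(9/2) = 8/9
  n = 2: D(2) = 2(2 + 7/2) = 11; numerator = 4(8/9) - 2(1) = 14/9; a_2 = (14/9)/(11) = 14/99
  n = 3: D(3) = 3(3 + 7/2) = 39/2; numerator = 4(14/99) - 2(8/9) = -40/33; a_3 = (-40/33)/(39/2) = -80/1287
  n = 4: D(4) = 4(4 + 7/2) = 30; numerator = 4(-80/1287) - 2(14/99) = -76/143; a_4 = (-76/143)/(30) = -38/2145

r = 5/2; a_0 = 1; a_1 = 8/9; a_2 = 14/99; a_3 = -80/1287; a_4 = -38/2145


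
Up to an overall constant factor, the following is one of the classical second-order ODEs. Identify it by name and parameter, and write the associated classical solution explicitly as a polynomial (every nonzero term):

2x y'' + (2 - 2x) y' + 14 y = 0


All three coefficients share the factor 2; dividing through by 2 gives  x y'' + (1 - x) y' + 7 y = 0.
This matches the Laguerre equation x y'' + (1 - x) y' + n y = 0 with n = 7; the polynomial solution is L_7(x).
With y = sum_k a_k x^k, matching x^k gives (k+1)k a_{k+1} + (k+1) a_{k+1} - k a_k + n a_k = 0, i.e. (k+1)^2 a_{k+1} = (k - n) a_k = (k - 7) a_k. The right side vanishes at k = 7, so the series terminates at degree 7.
Standard normalization L_n(0) = 1 gives a_0 = 1. Work upward with a_{k+1} = (k - 7) a_k / (k+1)^2:
  a_1 = (0 - 7)(1) / 1^2 = -7/1 = -7
  a_2 = (1 - 7)(-7) / 2^2 = 42/4 = 21/2
  a_3 = (2 - 7)(21/2) / 3^2 = (-105/2)/9 = -35/6
  a_4 = (3 - 7)(-35/6) / 4^2 = (70/3)/16 = 35/24
  a_5 = (4 - 7)(35/24) / 5^2 = (-35/8)/25 = -7/40
  a_6 = (5 - 7)(-7/40) / 6^2 = (7/20)/36 = 7/720
  a_7 = (6 - 7)(7/720) / 7^2 = (-7/720)/49 = -1/5040
Hence L_7(x) = -x^7/5040 + 7 x^6/720 - 7 x^5/40 + 35 x^4/24 - 35 x^3/6 + 21 x^2/2 - 7 x + 1.

L_7(x); series = -x^7/5040 + 7 x^6/720 - 7 x^5/40 + 35 x^4/24 - 35 x^3/6 + 21 x^2/2 - 7 x + 1


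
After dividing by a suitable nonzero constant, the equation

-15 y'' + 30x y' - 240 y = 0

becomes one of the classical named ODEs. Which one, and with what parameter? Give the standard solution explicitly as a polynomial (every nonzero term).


All three coefficients share the factor -15; dividing through by -15 gives  y'' - 2x y' + 16 y = 0.
This matches the Hermite equation y'' - 2x y' + 2n y = 0 with 2n = 16, so n = 8; the polynomial solution is H_8(x).
With y = sum_k a_k x^k, matching x^k gives (k+2)(k+1) a_{k+2} = 2(k - n) a_k = 2(k - 8) a_k. The right side vanishes at k = 8, so the series with the parity of 8 terminates at degree 8.
Standard normalization: leading coefficient of H_n is 2^n, so a_8 = 2^8 = 256. Work downward with a_k = (k+1)(k+2) a_{k+2} / (2(k - n)):
  a_6 = (7)(8)(256) / (2(6 - 8)) = 14336/(-4) = -3584
  a_4 = (5)(6)(-3584) / (2(4 - 8)) = -107520/(-8) = 13440
  a_2 = (3)(4)(13440) / (2(2 - 8)) = 161280/(-12) = -13440
  a_0 = (1)(2)(-13440) / (2(0 - 8)) = -26880/(-16) = 1680
Hence H_8(x) = 256 x^8 - 3584 x^6 + 13440 x^4 - 13440 x^2 + 1680.

H_8(x); series = 256 x^8 - 3584 x^6 + 13440 x^4 - 13440 x^2 + 1680


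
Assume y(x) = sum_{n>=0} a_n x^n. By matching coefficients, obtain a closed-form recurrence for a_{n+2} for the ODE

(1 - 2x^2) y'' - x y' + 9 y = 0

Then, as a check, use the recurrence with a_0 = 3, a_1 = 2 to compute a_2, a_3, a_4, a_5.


Substitute y = sum_n a_n x^n.
(1 - 2 x^2) y'' contributes (n+2)(n+1) a_{n+2} - 2 n(n-1) a_n at x^n.
-x y'(x) contributes -n a_n at x^n.
9 y(x) contributes 9 a_n at x^n.
Matching x^n: (n+2)(n+1) a_{n+2} + (-2 n(n-1) - n + 9) a_n = 0.
Thus a_{n+2} = (2 n(n-1) + n - 9) / ((n+1)(n+2)) * a_n.

Check with a_0 = 3, a_1 = 2 (apply the recurrence for n = 0, 1, 2, 3): a_0 = 3, a_1 = 2, a_2 = -27/2, a_3 = -8/3, a_4 = 27/8, a_5 = -4/5.

a_(n+2) = (2 n(n-1) + n - 9) / ((n+1)(n+2)) * a_n; check: a_0 = 3, a_1 = 2, a_2 = -27/2, a_3 = -8/3, a_4 = 27/8, a_5 = -4/5


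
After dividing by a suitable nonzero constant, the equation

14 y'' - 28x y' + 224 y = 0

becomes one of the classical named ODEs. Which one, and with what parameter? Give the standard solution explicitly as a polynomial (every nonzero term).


All three coefficients share the factor 14; dividing through by 14 gives  y'' - 2x y' + 16 y = 0.
This matches the Hermite equation y'' - 2x y' + 2n y = 0 with 2n = 16, so n = 8; the polynomial solution is H_8(x).
With y = sum_k a_k x^k, matching x^k gives (k+2)(k+1) a_{k+2} = 2(k - n) a_k = 2(k - 8) a_k. The right side vanishes at k = 8, so the series with the parity of 8 terminates at degree 8.
Standard normalization: leading coefficient of H_n is 2^n, so a_8 = 2^8 = 256. Work downward with a_k = (k+1)(k+2) a_{k+2} / (2(k - n)):
  a_6 = (7)(8)(256) / (2(6 - 8)) = 14336/(-4) = -3584
  a_4 = (5)(6)(-3584) / (2(4 - 8)) = -107520/(-8) = 13440
  a_2 = (3)(4)(13440) / (2(2 - 8)) = 161280/(-12) = -13440
  a_0 = (1)(2)(-13440) / (2(0 - 8)) = -26880/(-16) = 1680
Hence H_8(x) = 256 x^8 - 3584 x^6 + 13440 x^4 - 13440 x^2 + 1680.

H_8(x); series = 256 x^8 - 3584 x^6 + 13440 x^4 - 13440 x^2 + 1680


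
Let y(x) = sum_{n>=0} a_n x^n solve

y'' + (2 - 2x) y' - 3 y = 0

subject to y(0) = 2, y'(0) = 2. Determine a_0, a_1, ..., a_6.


Ansatz: y(x) = sum_{n>=0} a_n x^n, so y'(x) = sum_{n>=1} n a_n x^(n-1) and y''(x) = sum_{n>=2} n(n-1) a_n x^(n-2).
Substitute into P(x) y'' + Q(x) y' + R(x) y = 0 with P(x) = 1, Q(x) = 2 - 2x, R(x) = -3, and match powers of x.
Initial conditions: a_0 = 2, a_1 = 2.
Setting the coefficient of each power of x to zero and solving order by order (substituting the coefficients already found):
  x^0: 2 a_2 + 2 a_1 - 3 a_0 = 0  ->  2 a_2 = -2 a_1 + 3 a_0 = 2  ->  a_2 = 1
  x^1: 6 a_3 + 4 a_2 - 5 a_1 = 0  ->  6 a_3 = -4 a_2 + 5 a_1 = 6  ->  a_3 = 1
  x^2: 12 a_4 + 6 a_3 - 7 a_2 = 0  ->  12 a_4 = -6 a_3 + 7 a_2 = 1  ->  a_4 = 1/12
  x^3: 20 a_5 + 8 a_4 - 9 a_3 = 0  ->  20 a_5 = -8 a_4 + 9 a_3 = 25/3  ->  a_5 = 5/12
  x^4: 30 a_6 + 10 a_5 - 11 a_4 = 0  ->  30 a_6 = -10 a_5 + 11 a_4 = -13/4  ->  a_6 = -13/120
Truncated series: y(x) = 2 + 2 x + x^2 + x^3 + (1/12) x^4 + (5/12) x^5 - (13/120) x^6 + O(x^7).

a_0 = 2; a_1 = 2; a_2 = 1; a_3 = 1; a_4 = 1/12; a_5 = 5/12; a_6 = -13/120


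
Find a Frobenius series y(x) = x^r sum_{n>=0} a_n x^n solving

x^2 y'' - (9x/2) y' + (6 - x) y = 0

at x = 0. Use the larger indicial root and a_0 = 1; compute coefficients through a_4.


Write in Frobenius form y'' + (p(x)/x) y' + (q(x)/x^2) y = 0:
  p(x) = -9/2,  q(x) = 6 - x.
Indicial equation: r(r-1) + (-9/2) r + (6) = 0 -> roots r_1 = 4, r_2 = 3/2.
Take r = r_1 = 4. Let y(x) = x^r sum_{n>=0} a_n x^n with a_0 = 1.
Substitute y = x^r sum a_n x^n and match x^{r+n}. The recurrence is
  D(n) a_n - 1 a_{n-1} = 0,  where D(n) = (r+n)(r+n-1) + (-9/2)(r+n) + (6).
  a_n = 1 / D(n) * a_{n-1}.
Since the indicial polynomial factors as (r - r_1)(r - r_2), D(n) = (r_1 + n - r_1)(r_1 + n - r_2) = n(n + 5/2).
Evaluating step by step (a_0 = 1):
  n = 1: D(1) = 1(1 + 5/2) = 7/2; numerator = 1(1) = 1; a_1 = (1)/(7/2) = 2/7
  n = 2: D(2) = 2(2 + 5/2) = 9; numerator = 1(2/7) = 2/7; a_2 = (2/7)/(9) = 2/63
  n = 3: D(3) = 3(3 + 5/2) = 33/2; numerator = 1(2/63) = 2/63; a_3 = (2/63)/(33/2) = 4/2079
  n = 4: D(4) = 4(4 + 5/2) = 26; numerator = 1(4/2079) = 4/2079; a_4 = (4/2079)/(26) = 2/27027

r = 4; a_0 = 1; a_1 = 2/7; a_2 = 2/63; a_3 = 4/2079; a_4 = 2/27027


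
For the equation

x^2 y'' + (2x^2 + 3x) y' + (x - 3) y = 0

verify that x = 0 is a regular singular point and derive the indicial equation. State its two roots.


Divide by x^2 to reach normal form y'' + P_1(x) y' + P_2(x) y = 0 with P_1(x) = 2 + 3/x and P_2(x) = 1/x - 3/x^2.
x = 0 is a singular point because the y'-coefficient 2 + 3/x has a pole at x = 0 and the y-coefficient 1/x - 3/x^2 has a pole at x = 0.
It is a regular singular point because x P_1(x) = p(x) = 2x + 3 and x^2 P_2(x) = q(x) = x - 3 are polynomials, hence analytic at x = 0.
p(0) = 3,  q(0) = -3.
Indicial equation: r(r-1) + p(0) r + q(0) = 0, i.e. r^2 + (p(0) - 1) r + q(0) = 0, i.e. r^2 + 2 r - 3 = 0.
Discriminant: (2)^2 - 4(-3) = 16, so r = (-2 ± 4)/2.
Solving: r_1 = 1, r_2 = -3.

indicial: r^2 + 2 r - 3 = 0; roots r_1 = 1, r_2 = -3


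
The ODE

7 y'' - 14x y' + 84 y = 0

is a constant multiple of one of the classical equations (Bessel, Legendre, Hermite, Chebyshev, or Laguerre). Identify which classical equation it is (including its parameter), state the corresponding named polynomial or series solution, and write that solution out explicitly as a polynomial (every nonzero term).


All three coefficients share the factor 7; dividing through by 7 gives  y'' - 2x y' + 12 y = 0.
This matches the Hermite equation y'' - 2x y' + 2n y = 0 with 2n = 12, so n = 6; the polynomial solution is H_6(x).
With y = sum_k a_k x^k, matching x^k gives (k+2)(k+1) a_{k+2} = 2(k - n) a_k = 2(k - 6) a_k. The right side vanishes at k = 6, so the series with the parity of 6 terminates at degree 6.
Standard normalization: leading coefficient of H_n is 2^n, so a_6 = 2^6 = 64. Work downward with a_k = (k+1)(k+2) a_{k+2} / (2(k - n)):
  a_4 = (5)(6)(64) / (2(4 - 6)) = 1920/(-4) = -480
  a_2 = (3)(4)(-480) / (2(2 - 6)) = -5760/(-8) = 720
  a_0 = (1)(2)(720) / (2(0 - 6)) = 1440/(-12) = -120
Hence H_6(x) = 64 x^6 - 480 x^4 + 720 x^2 - 120.

H_6(x); series = 64 x^6 - 480 x^4 + 720 x^2 - 120


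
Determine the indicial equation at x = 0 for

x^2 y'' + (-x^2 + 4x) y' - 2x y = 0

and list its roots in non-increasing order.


Divide by x^2 to reach normal form y'' + P_1(x) y' + P_2(x) y = 0 with P_1(x) = -1 + 4/x and P_2(x) = -2/x.
x = 0 is a singular point because the y'-coefficient -1 + 4/x has a pole at x = 0 and the y-coefficient -2/x has a pole at x = 0.
It is a regular singular point because x P_1(x) = p(x) = 4 - x and x^2 P_2(x) = q(x) = -2x are polynomials, hence analytic at x = 0.
p(0) = 4,  q(0) = 0.
Indicial equation: r(r-1) + p(0) r + q(0) = 0, i.e. r^2 + (p(0) - 1) r + q(0) = 0, i.e. r^2 + 3 r = 0.
Discriminant: (3)^2 - 4(0) = 9, so r = (-3 ± 3)/2.
Solving: r_1 = 0, r_2 = -3.

indicial: r^2 + 3 r = 0; roots r_1 = 0, r_2 = -3


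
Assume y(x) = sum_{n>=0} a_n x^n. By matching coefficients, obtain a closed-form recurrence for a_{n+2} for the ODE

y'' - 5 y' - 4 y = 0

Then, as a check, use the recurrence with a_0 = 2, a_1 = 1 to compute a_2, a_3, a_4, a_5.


Substitute y = sum_n a_n x^n.
y''(x) has coefficient (n+2)(n+1) a_{n+2} at x^n;
-5 y'(x) has coefficient -5 (n+1) a_{n+1} at x^n;
-4 y(x) has coefficient -4 a_n at x^n.
Matching x^n: (n+2)(n+1) a_{n+2} - 5 (n+1) a_{n+1} - 4 a_n = 0.
Thus a_{n+2} = [5 (n+1) a_{n+1} + 4 a_n] / ((n+1)(n+2)).

Check with a_0 = 2, a_1 = 1 (apply the recurrence for n = 0, 1, 2, 3): a_0 = 2, a_1 = 1, a_2 = 13/2, a_3 = 23/2, a_4 = 397/24, a_5 = 2261/120.

a_(n+2) = [5 (n+1) a_(n+1) + 4 a_n] / ((n+1)(n+2)); check: a_0 = 2, a_1 = 1, a_2 = 13/2, a_3 = 23/2, a_4 = 397/24, a_5 = 2261/120


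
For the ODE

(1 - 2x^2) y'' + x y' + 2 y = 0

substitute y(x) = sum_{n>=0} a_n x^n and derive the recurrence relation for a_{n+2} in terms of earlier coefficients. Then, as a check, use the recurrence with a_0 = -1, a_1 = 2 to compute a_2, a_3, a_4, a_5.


Substitute y = sum_n a_n x^n.
(1 - 2 x^2) y'' contributes (n+2)(n+1) a_{n+2} - 2 n(n-1) a_n at x^n.
x y'(x) contributes n a_n at x^n.
2 y(x) contributes 2 a_n at x^n.
Matching x^n: (n+2)(n+1) a_{n+2} + (-2 n(n-1) + n + 2) a_n = 0.
Thus a_{n+2} = (2 n(n-1) - n - 2) / ((n+1)(n+2)) * a_n.

Check with a_0 = -1, a_1 = 2 (apply the recurrence for n = 0, 1, 2, 3): a_0 = -1, a_1 = 2, a_2 = 1, a_3 = -1, a_4 = 0, a_5 = -7/20.

a_(n+2) = (2 n(n-1) - n - 2) / ((n+1)(n+2)) * a_n; check: a_0 = -1, a_1 = 2, a_2 = 1, a_3 = -1, a_4 = 0, a_5 = -7/20


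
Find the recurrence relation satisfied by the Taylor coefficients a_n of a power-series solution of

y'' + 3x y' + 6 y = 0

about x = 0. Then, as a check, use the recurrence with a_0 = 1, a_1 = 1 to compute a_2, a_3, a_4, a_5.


Substitute y = sum_n a_n x^n.
y''(x) has coefficient (n+2)(n+1) a_{n+2} at x^n;
3 x y'(x) has coefficient 3 n a_n at x^n (shift);
6 y(x) has coefficient 6 a_n at x^n.
Matching x^n: (n+2)(n+1) a_{n+2} + (3n + 6) a_n = 0.
Thus a_{n+2} = (-3n - 6) / ((n+1)(n+2)) * a_n.

Check with a_0 = 1, a_1 = 1 (apply the recurrence for n = 0, 1, 2, 3): a_0 = 1, a_1 = 1, a_2 = -3, a_3 = -3/2, a_4 = 3, a_5 = 9/8.

a_(n+2) = (-3n - 6) / ((n+1)(n+2)) * a_n; check: a_0 = 1, a_1 = 1, a_2 = -3, a_3 = -3/2, a_4 = 3, a_5 = 9/8


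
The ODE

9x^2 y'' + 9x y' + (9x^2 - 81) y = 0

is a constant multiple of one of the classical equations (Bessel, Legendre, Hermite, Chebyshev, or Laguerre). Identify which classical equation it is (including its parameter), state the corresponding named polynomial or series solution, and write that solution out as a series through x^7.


All three coefficients share the factor 9; dividing through by 9 gives  x^2 y'' + x y' + (x^2 - 9) y = 0.
This matches the Bessel equation x^2 y'' + x y' + (x^2 - nu^2) y = 0 with nu^2 = 9, so nu = 3; the solution bounded at x = 0 is J_3(x).
Frobenius at x = 0: indicial roots ±nu; for r = nu the recurrence k(k + 2nu) c_k = -c_{k-2} gives the standard series J_nu(x) = sum_{k>=0} (-1)^k / (k! (k+nu)!) (x/2)^(2k+nu). Evaluate the first 3 terms:
  k = 0: (-1)^0 / (0! * 3! * 2^3) x^3 = 1/(1*6*8) x^3 = (1/48) x^3
  k = 1: (-1)^1 / (1! * 4! * 2^5) x^5 = -1/(1*24*32) x^5 = (-1/768) x^5
  k = 2: (-1)^2 / (2! * 5! * 2^7) x^7 = 1/(2*120*128) x^7 = (1/30720) x^7
Hence J_3(x) = x^7/30720 - x^5/768 + x^3/48 + ....

J_3(x); series = x^7/30720 - x^5/768 + x^3/48


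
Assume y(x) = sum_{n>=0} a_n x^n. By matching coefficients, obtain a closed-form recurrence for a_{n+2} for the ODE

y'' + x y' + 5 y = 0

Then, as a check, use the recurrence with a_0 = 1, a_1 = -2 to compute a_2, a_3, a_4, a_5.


Substitute y = sum_n a_n x^n.
y''(x) has coefficient (n+2)(n+1) a_{n+2} at x^n;
x y'(x) has coefficient n a_n at x^n (shift);
5 y(x) has coefficient 5 a_n at x^n.
Matching x^n: (n+2)(n+1) a_{n+2} + (n + 5) a_n = 0.
Thus a_{n+2} = (-n - 5) / ((n+1)(n+2)) * a_n.

Check with a_0 = 1, a_1 = -2 (apply the recurrence for n = 0, 1, 2, 3): a_0 = 1, a_1 = -2, a_2 = -5/2, a_3 = 2, a_4 = 35/24, a_5 = -4/5.

a_(n+2) = (-n - 5) / ((n+1)(n+2)) * a_n; check: a_0 = 1, a_1 = -2, a_2 = -5/2, a_3 = 2, a_4 = 35/24, a_5 = -4/5


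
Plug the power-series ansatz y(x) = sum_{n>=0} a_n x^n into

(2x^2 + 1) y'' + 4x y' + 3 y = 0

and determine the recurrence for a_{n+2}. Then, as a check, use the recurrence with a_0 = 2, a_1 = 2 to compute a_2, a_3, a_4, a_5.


Substitute y = sum_n a_n x^n.
(1 + 2 x^2) y'' contributes (n+2)(n+1) a_{n+2} + 2 n(n-1) a_n at x^n.
4 x y'(x) contributes 4 n a_n at x^n.
3 y(x) contributes 3 a_n at x^n.
Matching x^n: (n+2)(n+1) a_{n+2} + (2 n(n-1) + 4 n + 3) a_n = 0.
Thus a_{n+2} = (-2 n(n-1) - 4 n - 3) / ((n+1)(n+2)) * a_n.

Check with a_0 = 2, a_1 = 2 (apply the recurrence for n = 0, 1, 2, 3): a_0 = 2, a_1 = 2, a_2 = -3, a_3 = -7/3, a_4 = 15/4, a_5 = 63/20.

a_(n+2) = (-2 n(n-1) - 4 n - 3) / ((n+1)(n+2)) * a_n; check: a_0 = 2, a_1 = 2, a_2 = -3, a_3 = -7/3, a_4 = 15/4, a_5 = 63/20


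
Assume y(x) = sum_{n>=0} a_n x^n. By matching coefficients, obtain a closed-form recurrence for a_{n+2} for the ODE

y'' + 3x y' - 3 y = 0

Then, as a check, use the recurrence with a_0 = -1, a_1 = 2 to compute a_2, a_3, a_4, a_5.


Substitute y = sum_n a_n x^n.
y''(x) has coefficient (n+2)(n+1) a_{n+2} at x^n;
3 x y'(x) has coefficient 3 n a_n at x^n (shift);
-3 y(x) has coefficient -3 a_n at x^n.
Matching x^n: (n+2)(n+1) a_{n+2} + (3n - 3) a_n = 0.
Thus a_{n+2} = (-3n + 3) / ((n+1)(n+2)) * a_n.

Check with a_0 = -1, a_1 = 2 (apply the recurrence for n = 0, 1, 2, 3): a_0 = -1, a_1 = 2, a_2 = -3/2, a_3 = 0, a_4 = 3/8, a_5 = 0.

a_(n+2) = (-3n + 3) / ((n+1)(n+2)) * a_n; check: a_0 = -1, a_1 = 2, a_2 = -3/2, a_3 = 0, a_4 = 3/8, a_5 = 0


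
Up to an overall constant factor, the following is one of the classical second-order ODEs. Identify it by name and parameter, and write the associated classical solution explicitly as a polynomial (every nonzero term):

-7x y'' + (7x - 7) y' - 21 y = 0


All three coefficients share the factor -7; dividing through by -7 gives  x y'' + (1 - x) y' + 3 y = 0.
This matches the Laguerre equation x y'' + (1 - x) y' + n y = 0 with n = 3; the polynomial solution is L_3(x).
With y = sum_k a_k x^k, matching x^k gives (k+1)k a_{k+1} + (k+1) a_{k+1} - k a_k + n a_k = 0, i.e. (k+1)^2 a_{k+1} = (k - n) a_k = (k - 3) a_k. The right side vanishes at k = 3, so the series terminates at degree 3.
Standard normalization L_n(0) = 1 gives a_0 = 1. Work upward with a_{k+1} = (k - 3) a_k / (k+1)^2:
  a_1 = (0 - 3)(1) / 1^2 = -3/1 = -3
  a_2 = (1 - 3)(-3) / 2^2 = 6/4 = 3/2
  a_3 = (2 - 3)(3/2) / 3^2 = (-3/2)/9 = -1/6
Hence L_3(x) = -x^3/6 + 3 x^2/2 - 3 x + 1.

L_3(x); series = -x^3/6 + 3 x^2/2 - 3 x + 1


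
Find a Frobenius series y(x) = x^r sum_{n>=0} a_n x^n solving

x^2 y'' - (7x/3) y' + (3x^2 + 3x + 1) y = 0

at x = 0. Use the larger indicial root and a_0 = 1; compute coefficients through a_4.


Write in Frobenius form y'' + (p(x)/x) y' + (q(x)/x^2) y = 0:
  p(x) = -7/3,  q(x) = 3x^2 + 3x + 1.
Indicial equation: r(r-1) + (-7/3) r + (1) = 0 -> roots r_1 = 3, r_2 = 1/3.
Take r = r_1 = 3. Let y(x) = x^r sum_{n>=0} a_n x^n with a_0 = 1.
Substitute y = x^r sum a_n x^n and match x^{r+n}. The recurrence is
  D(n) a_n + 3 a_{n-1} + 3 a_{n-2} = 0,  where D(n) = (r+n)(r+n-1) + (-7/3)(r+n) + (1).
  a_n = [-3 a_{n-1} - 3 a_{n-2}] / D(n).
Since the indicial polynomial factors as (r - r_1)(r - r_2), D(n) = (r_1 + n - r_1)(r_1 + n - r_2) = n(n + 8/3).
Evaluating step by step (a_0 = 1):
  n = 1: D(1) = 1(1 + 8/3) = 11/3; numerator = -3(1) = -3; a_1 = (-3)/(11/3) = -9/11
  n = 2: D(2) = 2(2 + 8/3) = 28/3; numerator = -3(-9/11) - 3(1) = -6/11; a_2 = (-6/11)/(28/3) = -9/154
  n = 3: D(3) = 3(3 + 8/3) = 17; numerator = -3(-9/154) - 3(-9/11) = 405/154; a_3 = (405/154)/(17) = 405/2618
  n = 4: D(4) = 4(4 + 8/3) = 80/3; numerator = -3(405/2618) - 3(-9/154) = -54/187; a_4 = (-54/187)/(80/3) = -81/7480

r = 3; a_0 = 1; a_1 = -9/11; a_2 = -9/154; a_3 = 405/2618; a_4 = -81/7480


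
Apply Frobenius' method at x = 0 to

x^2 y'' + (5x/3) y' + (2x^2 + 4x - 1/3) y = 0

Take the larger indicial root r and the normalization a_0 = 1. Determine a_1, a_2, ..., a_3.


Write in Frobenius form y'' + (p(x)/x) y' + (q(x)/x^2) y = 0:
  p(x) = 5/3,  q(x) = 2x^2 + 4x - 1/3.
Indicial equation: r(r-1) + (5/3) r + (-1/3) = 0 -> roots r_1 = 1/3, r_2 = -1.
Take r = r_1 = 1/3. Let y(x) = x^r sum_{n>=0} a_n x^n with a_0 = 1.
Substitute y = x^r sum a_n x^n and match x^{r+n}. The recurrence is
  D(n) a_n + 4 a_{n-1} + 2 a_{n-2} = 0,  where D(n) = (r+n)(r+n-1) + (5/3)(r+n) + (-1/3).
  a_n = [-4 a_{n-1} - 2 a_{n-2}] / D(n).
Since the indicial polynomial factors as (r - r_1)(r - r_2), D(n) = (r_1 + n - r_1)(r_1 + n - r_2) = n(n + 4/3).
Evaluating step by step (a_0 = 1):
  n = 1: D(1) = 1(1 + 4/3) = 7/3; numerator = -4(1) = -4; a_1 = (-4)/(7/3) = -12/7
  n = 2: D(2) = 2(2 + 4/3) = 20/3; numerator = -4(-12/7) - 2(1) = 34/7; a_2 = (34/7)/(20/3) = 51/70
  n = 3: D(3) = 3(3 + 4/3) = 13; numerator = -4(51/70) - 2(-12/7) = 18/35; a_3 = (18/35)/(13) = 18/455

r = 1/3; a_0 = 1; a_1 = -12/7; a_2 = 51/70; a_3 = 18/455


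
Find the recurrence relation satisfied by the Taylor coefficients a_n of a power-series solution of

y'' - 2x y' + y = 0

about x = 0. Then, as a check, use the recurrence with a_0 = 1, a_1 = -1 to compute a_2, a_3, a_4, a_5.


Substitute y = sum_n a_n x^n.
y''(x) has coefficient (n+2)(n+1) a_{n+2} at x^n;
-2 x y'(x) has coefficient -2 n a_n at x^n (shift);
y(x) has coefficient 1 a_n at x^n.
Matching x^n: (n+2)(n+1) a_{n+2} + (-2n + 1) a_n = 0.
Thus a_{n+2} = (2n - 1) / ((n+1)(n+2)) * a_n.

Check with a_0 = 1, a_1 = -1 (apply the recurrence for n = 0, 1, 2, 3): a_0 = 1, a_1 = -1, a_2 = -1/2, a_3 = -1/6, a_4 = -1/8, a_5 = -1/24.

a_(n+2) = (2n - 1) / ((n+1)(n+2)) * a_n; check: a_0 = 1, a_1 = -1, a_2 = -1/2, a_3 = -1/6, a_4 = -1/8, a_5 = -1/24


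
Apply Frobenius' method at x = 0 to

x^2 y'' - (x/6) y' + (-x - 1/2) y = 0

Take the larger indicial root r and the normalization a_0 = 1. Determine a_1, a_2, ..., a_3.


Write in Frobenius form y'' + (p(x)/x) y' + (q(x)/x^2) y = 0:
  p(x) = -1/6,  q(x) = -x - 1/2.
Indicial equation: r(r-1) + (-1/6) r + (-1/2) = 0 -> roots r_1 = 3/2, r_2 = -1/3.
Take r = r_1 = 3/2. Let y(x) = x^r sum_{n>=0} a_n x^n with a_0 = 1.
Substitute y = x^r sum a_n x^n and match x^{r+n}. The recurrence is
  D(n) a_n - 1 a_{n-1} = 0,  where D(n) = (r+n)(r+n-1) + (-1/6)(r+n) + (-1/2).
  a_n = 1 / D(n) * a_{n-1}.
Since the indicial polynomial factors as (r - r_1)(r - r_2), D(n) = (r_1 + n - r_1)(r_1 + n - r_2) = n(n + 11/6).
Evaluating step by step (a_0 = 1):
  n = 1: D(1) = 1(1 + 11/6) = 17/6; numerator = 1(1) = 1; a_1 = (1)/(17/6) = 6/17
  n = 2: D(2) = 2(2 + 11/6) = 23/3; numerator = 1(6/17) = 6/17; a_2 = (6/17)/(23/3) = 18/391
  n = 3: D(3) = 3(3 + 11/6) = 29/2; numerator = 1(18/391) = 18/391; a_3 = (18/391)/(29/2) = 36/11339

r = 3/2; a_0 = 1; a_1 = 6/17; a_2 = 18/391; a_3 = 36/11339


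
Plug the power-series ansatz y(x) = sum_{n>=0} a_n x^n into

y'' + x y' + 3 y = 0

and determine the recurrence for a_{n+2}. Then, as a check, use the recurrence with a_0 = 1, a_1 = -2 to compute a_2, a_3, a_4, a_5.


Substitute y = sum_n a_n x^n.
y''(x) has coefficient (n+2)(n+1) a_{n+2} at x^n;
x y'(x) has coefficient n a_n at x^n (shift);
3 y(x) has coefficient 3 a_n at x^n.
Matching x^n: (n+2)(n+1) a_{n+2} + (n + 3) a_n = 0.
Thus a_{n+2} = (-n - 3) / ((n+1)(n+2)) * a_n.

Check with a_0 = 1, a_1 = -2 (apply the recurrence for n = 0, 1, 2, 3): a_0 = 1, a_1 = -2, a_2 = -3/2, a_3 = 4/3, a_4 = 5/8, a_5 = -2/5.

a_(n+2) = (-n - 3) / ((n+1)(n+2)) * a_n; check: a_0 = 1, a_1 = -2, a_2 = -3/2, a_3 = 4/3, a_4 = 5/8, a_5 = -2/5


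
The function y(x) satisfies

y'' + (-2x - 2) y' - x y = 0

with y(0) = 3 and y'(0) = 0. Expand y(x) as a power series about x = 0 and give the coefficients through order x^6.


Ansatz: y(x) = sum_{n>=0} a_n x^n, so y'(x) = sum_{n>=1} n a_n x^(n-1) and y''(x) = sum_{n>=2} n(n-1) a_n x^(n-2).
Substitute into P(x) y'' + Q(x) y' + R(x) y = 0 with P(x) = 1, Q(x) = -2x - 2, R(x) = -x, and match powers of x.
Initial conditions: a_0 = 3, a_1 = 0.
Setting the coefficient of each power of x to zero and solving order by order (substituting the coefficients already found):
  x^0: 2 a_2 - 2 a_1 = 0  ->  2 a_2 = 2 a_1 = 0  ->  a_2 = 0
  x^1: 6 a_3 - 4 a_2 - 2 a_1 - a_0 = 0  ->  6 a_3 = 4 a_2 + 2 a_1 + a_0 = 3  ->  a_3 = 1/2
  x^2: 12 a_4 - 6 a_3 - 4 a_2 - a_1 = 0  ->  12 a_4 = 6 a_3 + 4 a_2 + a_1 = 3  ->  a_4 = 1/4
  x^3: 20 a_5 - 8 a_4 - 6 a_3 - a_2 = 0  ->  20 a_5 = 8 a_4 + 6 a_3 + a_2 = 5  ->  a_5 = 1/4
  x^4: 30 a_6 - 10 a_5 - 8 a_4 - a_3 = 0  ->  30 a_6 = 10 a_5 + 8 a_4 + a_3 = 5  ->  a_6 = 1/6
Truncated series: y(x) = 3 + (1/2) x^3 + (1/4) x^4 + (1/4) x^5 + (1/6) x^6 + O(x^7).

a_0 = 3; a_1 = 0; a_2 = 0; a_3 = 1/2; a_4 = 1/4; a_5 = 1/4; a_6 = 1/6


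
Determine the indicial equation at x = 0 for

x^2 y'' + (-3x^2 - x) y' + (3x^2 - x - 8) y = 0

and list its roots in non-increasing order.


Divide by x^2 to reach normal form y'' + P_1(x) y' + P_2(x) y = 0 with P_1(x) = -3 - 1/x and P_2(x) = 3 - 1/x - 8/x^2.
x = 0 is a singular point because the y'-coefficient -3 - 1/x has a pole at x = 0 and the y-coefficient 3 - 1/x - 8/x^2 has a pole at x = 0.
It is a regular singular point because x P_1(x) = p(x) = -3x - 1 and x^2 P_2(x) = q(x) = 3x^2 - x - 8 are polynomials, hence analytic at x = 0.
p(0) = -1,  q(0) = -8.
Indicial equation: r(r-1) + p(0) r + q(0) = 0, i.e. r^2 + (p(0) - 1) r + q(0) = 0, i.e. r^2 - 2 r - 8 = 0.
Discriminant: (-2)^2 - 4(-8) = 36, so r = (2 ± 6)/2.
Solving: r_1 = 4, r_2 = -2.

indicial: r^2 - 2 r - 8 = 0; roots r_1 = 4, r_2 = -2


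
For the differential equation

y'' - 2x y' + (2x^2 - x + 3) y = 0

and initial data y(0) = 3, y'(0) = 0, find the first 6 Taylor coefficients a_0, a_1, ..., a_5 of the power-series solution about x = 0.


Ansatz: y(x) = sum_{n>=0} a_n x^n, so y'(x) = sum_{n>=1} n a_n x^(n-1) and y''(x) = sum_{n>=2} n(n-1) a_n x^(n-2).
Substitute into P(x) y'' + Q(x) y' + R(x) y = 0 with P(x) = 1, Q(x) = -2x, R(x) = 2x^2 - x + 3, and match powers of x.
Initial conditions: a_0 = 3, a_1 = 0.
Setting the coefficient of each power of x to zero and solving order by order (substituting the coefficients already found):
  x^0: 2 a_2 + 3 a_0 = 0  ->  2 a_2 = -3 a_0 = -9  ->  a_2 = -9/2
  x^1: 6 a_3 + a_1 - a_0 = 0  ->  6 a_3 = -a_1 + a_0 = 3  ->  a_3 = 1/2
  x^2: 12 a_4 - a_2 - a_1 + 2 a_0 = 0  ->  12 a_4 = a_2 + a_1 - 2 a_0 = -21/2  ->  a_4 = -7/8
  x^3: 20 a_5 - 3 a_3 - a_2 + 2 a_1 = 0  ->  20 a_5 = 3 a_3 + a_2 - 2 a_1 = -3  ->  a_5 = -3/20
Truncated series: y(x) = 3 - (9/2) x^2 + (1/2) x^3 - (7/8) x^4 - (3/20) x^5 + O(x^6).

a_0 = 3; a_1 = 0; a_2 = -9/2; a_3 = 1/2; a_4 = -7/8; a_5 = -3/20


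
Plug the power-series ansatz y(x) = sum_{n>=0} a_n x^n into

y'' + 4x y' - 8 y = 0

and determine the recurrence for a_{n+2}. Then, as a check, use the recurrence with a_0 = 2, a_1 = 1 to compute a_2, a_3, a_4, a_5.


Substitute y = sum_n a_n x^n.
y''(x) has coefficient (n+2)(n+1) a_{n+2} at x^n;
4 x y'(x) has coefficient 4 n a_n at x^n (shift);
-8 y(x) has coefficient -8 a_n at x^n.
Matching x^n: (n+2)(n+1) a_{n+2} + (4n - 8) a_n = 0.
Thus a_{n+2} = (-4n + 8) / ((n+1)(n+2)) * a_n.

Check with a_0 = 2, a_1 = 1 (apply the recurrence for n = 0, 1, 2, 3): a_0 = 2, a_1 = 1, a_2 = 8, a_3 = 2/3, a_4 = 0, a_5 = -2/15.

a_(n+2) = (-4n + 8) / ((n+1)(n+2)) * a_n; check: a_0 = 2, a_1 = 1, a_2 = 8, a_3 = 2/3, a_4 = 0, a_5 = -2/15


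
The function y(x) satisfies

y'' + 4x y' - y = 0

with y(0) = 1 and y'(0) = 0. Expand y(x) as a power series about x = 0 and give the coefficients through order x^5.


Ansatz: y(x) = sum_{n>=0} a_n x^n, so y'(x) = sum_{n>=1} n a_n x^(n-1) and y''(x) = sum_{n>=2} n(n-1) a_n x^(n-2).
Substitute into P(x) y'' + Q(x) y' + R(x) y = 0 with P(x) = 1, Q(x) = 4x, R(x) = -1, and match powers of x.
Initial conditions: a_0 = 1, a_1 = 0.
Setting the coefficient of each power of x to zero and solving order by order (substituting the coefficients already found):
  x^0: 2 a_2 - a_0 = 0  ->  2 a_2 = a_0 = 1  ->  a_2 = 1/2
  x^1: 6 a_3 + 3 a_1 = 0  ->  6 a_3 = -3 a_1 = 0  ->  a_3 = 0
  x^2: 12 a_4 + 7 a_2 = 0  ->  12 a_4 = -7 a_2 = -7/2  ->  a_4 = -7/24
  x^3: 20 a_5 + 11 a_3 = 0  ->  20 a_5 = -11 a_3 = 0  ->  a_5 = 0
Truncated series: y(x) = 1 + (1/2) x^2 - (7/24) x^4 + O(x^6).

a_0 = 1; a_1 = 0; a_2 = 1/2; a_3 = 0; a_4 = -7/24; a_5 = 0


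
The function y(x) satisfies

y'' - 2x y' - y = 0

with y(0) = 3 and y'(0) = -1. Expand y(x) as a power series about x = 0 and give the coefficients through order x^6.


Ansatz: y(x) = sum_{n>=0} a_n x^n, so y'(x) = sum_{n>=1} n a_n x^(n-1) and y''(x) = sum_{n>=2} n(n-1) a_n x^(n-2).
Substitute into P(x) y'' + Q(x) y' + R(x) y = 0 with P(x) = 1, Q(x) = -2x, R(x) = -1, and match powers of x.
Initial conditions: a_0 = 3, a_1 = -1.
Setting the coefficient of each power of x to zero and solving order by order (substituting the coefficients already found):
  x^0: 2 a_2 - a_0 = 0  ->  2 a_2 = a_0 = 3  ->  a_2 = 3/2
  x^1: 6 a_3 - 3 a_1 = 0  ->  6 a_3 = 3 a_1 = -3  ->  a_3 = -1/2
  x^2: 12 a_4 - 5 a_2 = 0  ->  12 a_4 = 5 a_2 = 15/2  ->  a_4 = 5/8
  x^3: 20 a_5 - 7 a_3 = 0  ->  20 a_5 = 7 a_3 = -7/2  ->  a_5 = -7/40
  x^4: 30 a_6 - 9 a_4 = 0  ->  30 a_6 = 9 a_4 = 45/8  ->  a_6 = 3/16
Truncated series: y(x) = 3 - x + (3/2) x^2 - (1/2) x^3 + (5/8) x^4 - (7/40) x^5 + (3/16) x^6 + O(x^7).

a_0 = 3; a_1 = -1; a_2 = 3/2; a_3 = -1/2; a_4 = 5/8; a_5 = -7/40; a_6 = 3/16


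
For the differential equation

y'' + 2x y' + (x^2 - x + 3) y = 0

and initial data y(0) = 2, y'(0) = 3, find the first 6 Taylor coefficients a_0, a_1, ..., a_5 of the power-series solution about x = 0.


Ansatz: y(x) = sum_{n>=0} a_n x^n, so y'(x) = sum_{n>=1} n a_n x^(n-1) and y''(x) = sum_{n>=2} n(n-1) a_n x^(n-2).
Substitute into P(x) y'' + Q(x) y' + R(x) y = 0 with P(x) = 1, Q(x) = 2x, R(x) = x^2 - x + 3, and match powers of x.
Initial conditions: a_0 = 2, a_1 = 3.
Setting the coefficient of each power of x to zero and solving order by order (substituting the coefficients already found):
  x^0: 2 a_2 + 3 a_0 = 0  ->  2 a_2 = -3 a_0 = -6  ->  a_2 = -3
  x^1: 6 a_3 + 5 a_1 - a_0 = 0  ->  6 a_3 = -5 a_1 + a_0 = -13  ->  a_3 = -13/6
  x^2: 12 a_4 + 7 a_2 - a_1 + a_0 = 0  ->  12 a_4 = -7 a_2 + a_1 - a_0 = 22  ->  a_4 = 11/6
  x^3: 20 a_5 + 9 a_3 - a_2 + a_1 = 0  ->  20 a_5 = -9 a_3 + a_2 - a_1 = 27/2  ->  a_5 = 27/40
Truncated series: y(x) = 2 + 3 x - 3 x^2 - (13/6) x^3 + (11/6) x^4 + (27/40) x^5 + O(x^6).

a_0 = 2; a_1 = 3; a_2 = -3; a_3 = -13/6; a_4 = 11/6; a_5 = 27/40


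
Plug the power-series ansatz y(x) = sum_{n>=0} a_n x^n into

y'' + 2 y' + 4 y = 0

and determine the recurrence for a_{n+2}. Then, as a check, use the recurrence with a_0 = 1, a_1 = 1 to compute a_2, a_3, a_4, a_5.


Substitute y = sum_n a_n x^n.
y''(x) has coefficient (n+2)(n+1) a_{n+2} at x^n;
2 y'(x) has coefficient 2 (n+1) a_{n+1} at x^n;
4 y(x) has coefficient 4 a_n at x^n.
Matching x^n: (n+2)(n+1) a_{n+2} + 2 (n+1) a_{n+1} + 4 a_n = 0.
Thus a_{n+2} = [-2 (n+1) a_{n+1} - 4 a_n] / ((n+1)(n+2)).

Check with a_0 = 1, a_1 = 1 (apply the recurrence for n = 0, 1, 2, 3): a_0 = 1, a_1 = 1, a_2 = -3, a_3 = 4/3, a_4 = 1/3, a_5 = -2/5.

a_(n+2) = [-2 (n+1) a_(n+1) - 4 a_n] / ((n+1)(n+2)); check: a_0 = 1, a_1 = 1, a_2 = -3, a_3 = 4/3, a_4 = 1/3, a_5 = -2/5


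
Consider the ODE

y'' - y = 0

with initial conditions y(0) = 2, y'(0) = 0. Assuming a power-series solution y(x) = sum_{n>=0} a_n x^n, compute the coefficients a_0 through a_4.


Ansatz: y(x) = sum_{n>=0} a_n x^n, so y'(x) = sum_{n>=1} n a_n x^(n-1) and y''(x) = sum_{n>=2} n(n-1) a_n x^(n-2).
Substitute into P(x) y'' + Q(x) y' + R(x) y = 0 with P(x) = 1, Q(x) = 0, R(x) = -1, and match powers of x.
Initial conditions: a_0 = 2, a_1 = 0.
Setting the coefficient of each power of x to zero and solving order by order (substituting the coefficients already found):
  x^0: 2 a_2 - a_0 = 0  ->  2 a_2 = a_0 = 2  ->  a_2 = 1
  x^1: 6 a_3 - a_1 = 0  ->  6 a_3 = a_1 = 0  ->  a_3 = 0
  x^2: 12 a_4 - a_2 = 0  ->  12 a_4 = a_2 = 1  ->  a_4 = 1/12
Truncated series: y(x) = 2 + x^2 + (1/12) x^4 + O(x^5).

a_0 = 2; a_1 = 0; a_2 = 1; a_3 = 0; a_4 = 1/12


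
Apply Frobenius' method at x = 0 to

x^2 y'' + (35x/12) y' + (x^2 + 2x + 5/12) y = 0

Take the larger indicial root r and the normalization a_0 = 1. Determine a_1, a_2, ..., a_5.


Write in Frobenius form y'' + (p(x)/x) y' + (q(x)/x^2) y = 0:
  p(x) = 35/12,  q(x) = x^2 + 2x + 5/12.
Indicial equation: r(r-1) + (35/12) r + (5/12) = 0 -> roots r_1 = -1/4, r_2 = -5/3.
Take r = r_1 = -1/4. Let y(x) = x^r sum_{n>=0} a_n x^n with a_0 = 1.
Substitute y = x^r sum a_n x^n and match x^{r+n}. The recurrence is
  D(n) a_n + 2 a_{n-1} + 1 a_{n-2} = 0,  where D(n) = (r+n)(r+n-1) + (35/12)(r+n) + (5/12).
  a_n = [-2 a_{n-1} - 1 a_{n-2}] / D(n).
Since the indicial polynomial factors as (r - r_1)(r - r_2), D(n) = (r_1 + n - r_1)(r_1 + n - r_2) = n(n + 17/12).
Evaluating step by step (a_0 = 1):
  n = 1: D(1) = 1(1 + 17/12) = 29/12; numerator = -2(1) = -2; a_1 = (-2)/(29/12) = -24/29
  n = 2: D(2) = 2(2 + 17/12) = 41/6; numerator = -2(-24/29) - 1(1) = 19/29; a_2 = (19/29)/(41/6) = 114/1189
  n = 3: D(3) = 3(3 + 17/12) = 53/4; numerator = -2(114/1189) - 1(-24/29) = 756/1189; a_3 = (756/1189)/(53/4) = 3024/63017
  n = 4: D(4) = 4(4 + 17/12) = 65/3; numerator = -2(3024/63017) - 1(114/1189) = -12090/63017; a_4 = (-12090/63017)/(65/3) = -558/63017
  n = 5: D(5) = 5(5 + 17/12) = 385/12; numerator = -2(-558/63017) - 1(3024/63017) = -36/1189; a_5 = (-36/1189)/(385/12) = -432/457765

r = -1/4; a_0 = 1; a_1 = -24/29; a_2 = 114/1189; a_3 = 3024/63017; a_4 = -558/63017; a_5 = -432/457765


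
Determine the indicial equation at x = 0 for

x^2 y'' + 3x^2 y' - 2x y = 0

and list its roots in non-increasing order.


Divide by x^2 to reach normal form y'' + P_1(x) y' + P_2(x) y = 0 with P_1(x) = 3 and P_2(x) = -2/x.
x = 0 is a singular point because the y-coefficient -2/x has a pole at x = 0.
It is a regular singular point because x P_1(x) = p(x) = 3x and x^2 P_2(x) = q(x) = -2x are polynomials, hence analytic at x = 0.
p(0) = 0,  q(0) = 0.
Indicial equation: r(r-1) + p(0) r + q(0) = 0, i.e. r^2 + (p(0) - 1) r + q(0) = 0, i.e. r^2 - 1 r = 0.
Discriminant: (-1)^2 - 4(0) = 1, so r = (1 ± 1)/2.
Solving: r_1 = 1, r_2 = 0.

indicial: r^2 - 1 r = 0; roots r_1 = 1, r_2 = 0


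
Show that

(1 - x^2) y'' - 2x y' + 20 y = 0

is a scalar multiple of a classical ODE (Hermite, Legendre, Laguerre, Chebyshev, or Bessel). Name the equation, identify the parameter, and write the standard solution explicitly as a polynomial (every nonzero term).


The equation is already in a standard form:  (1 - x^2) y'' - 2x y' + 20 y = 0.
This matches the Legendre equation (1 - x^2) y'' - 2x y' + n(n+1) y = 0 (note the -2x y' term) with n(n+1) = 20, so n = 4; the polynomial solution is P_4(x).
With y = sum_k a_k x^k, matching x^k gives (k+2)(k+1) a_{k+2} = [k(k+1) - n(n+1)] a_k = (k - 4)(k + 5) a_k. The right side vanishes at k = 4, so the series with the parity of 4 terminates at degree 4.
Standard normalization (P_n(1) = 1): leading coefficient (2n)!/(2^n (n!)^2) = 40320/(16*576) = 35/8, so a_4 = 35/8. Work downward with a_k = (k+1)(k+2) a_{k+2} / ((k - 4)(k + 5)):
  a_2 = (3)(4)(35/8) / ((2 - 4)(2 + 5)) = (105/2)/(-14) = -15/4
  a_0 = (1)(2)(-15/4) / ((0 - 4)(0 + 5)) = (-15/2)/(-20) = 3/8
Hence P_4(x) = 35 x^4/8 - 15 x^2/4 + 3/8.

P_4(x); series = 35 x^4/8 - 15 x^2/4 + 3/8


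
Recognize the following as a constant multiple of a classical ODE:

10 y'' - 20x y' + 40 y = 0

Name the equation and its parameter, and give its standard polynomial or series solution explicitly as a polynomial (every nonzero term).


All three coefficients share the factor 10; dividing through by 10 gives  y'' - 2x y' + 4 y = 0.
This matches the Hermite equation y'' - 2x y' + 2n y = 0 with 2n = 4, so n = 2; the polynomial solution is H_2(x).
With y = sum_k a_k x^k, matching x^k gives (k+2)(k+1) a_{k+2} = 2(k - n) a_k = 2(k - 2) a_k. The right side vanishes at k = 2, so the series with the parity of 2 terminates at degree 2.
Standard normalization: leading coefficient of H_n is 2^n, so a_2 = 2^2 = 4. Work downward with a_k = (k+1)(k+2) a_{k+2} / (2(k - n)):
  a_0 = (1)(2)(4) / (2(0 - 2)) = 8/(-4) = -2
Hence H_2(x) = 4 x^2 - 2.

H_2(x); series = 4 x^2 - 2


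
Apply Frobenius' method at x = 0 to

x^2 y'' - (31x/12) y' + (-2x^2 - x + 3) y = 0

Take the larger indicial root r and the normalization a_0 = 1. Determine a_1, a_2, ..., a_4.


Write in Frobenius form y'' + (p(x)/x) y' + (q(x)/x^2) y = 0:
  p(x) = -31/12,  q(x) = -2x^2 - x + 3.
Indicial equation: r(r-1) + (-31/12) r + (3) = 0 -> roots r_1 = 9/4, r_2 = 4/3.
Take r = r_1 = 9/4. Let y(x) = x^r sum_{n>=0} a_n x^n with a_0 = 1.
Substitute y = x^r sum a_n x^n and match x^{r+n}. The recurrence is
  D(n) a_n - 1 a_{n-1} - 2 a_{n-2} = 0,  where D(n) = (r+n)(r+n-1) + (-31/12)(r+n) + (3).
  a_n = [1 a_{n-1} + 2 a_{n-2}] / D(n).
Since the indicial polynomial factors as (r - r_1)(r - r_2), D(n) = (r_1 + n - r_1)(r_1 + n - r_2) = n(n + 11/12).
Evaluating step by step (a_0 = 1):
  n = 1: D(1) = 1(1 + 11/12) = 23/12; numerator = 1(1) = 1; a_1 = (1)/(23/12) = 12/23
  n = 2: D(2) = 2(2 + 11/12) = 35/6; numerator = 1(12/23) + 2(1) = 58/23; a_2 = (58/23)/(35/6) = 348/805
  n = 3: D(3) = 3(3 + 11/12) = 47/4; numerator = 1(348/805) + 2(12/23) = 1188/805; a_3 = (1188/805)/(47/4) = 4752/37835
  n = 4: D(4) = 4(4 + 11/12) = 59/3; numerator = 1(4752/37835) + 2(348/805) = 5352/5405; a_4 = (5352/5405)/(59/3) = 16056/318895

r = 9/4; a_0 = 1; a_1 = 12/23; a_2 = 348/805; a_3 = 4752/37835; a_4 = 16056/318895


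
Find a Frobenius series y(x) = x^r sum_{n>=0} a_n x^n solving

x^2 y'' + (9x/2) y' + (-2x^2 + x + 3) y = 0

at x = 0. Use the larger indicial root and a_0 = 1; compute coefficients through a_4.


Write in Frobenius form y'' + (p(x)/x) y' + (q(x)/x^2) y = 0:
  p(x) = 9/2,  q(x) = -2x^2 + x + 3.
Indicial equation: r(r-1) + (9/2) r + (3) = 0 -> roots r_1 = -3/2, r_2 = -2.
Take r = r_1 = -3/2. Let y(x) = x^r sum_{n>=0} a_n x^n with a_0 = 1.
Substitute y = x^r sum a_n x^n and match x^{r+n}. The recurrence is
  D(n) a_n + 1 a_{n-1} - 2 a_{n-2} = 0,  where D(n) = (r+n)(r+n-1) + (9/2)(r+n) + (3).
  a_n = [-1 a_{n-1} + 2 a_{n-2}] / D(n).
Since the indicial polynomial factors as (r - r_1)(r - r_2), D(n) = (r_1 + n - r_1)(r_1 + n - r_2) = n(n + 1/2).
Evaluating step by step (a_0 = 1):
  n = 1: D(1) = 1(1 + 1/2) = 3/2; numerator = -1(1) = -1; a_1 = (-1)/(3/2) = -2/3
  n = 2: D(2) = 2(2 + 1/2) = 5; numerator = -1(-2/3) + 2(1) = 8/3; a_2 = (8/3)/(5) = 8/15
  n = 3: D(3) = 3(3 + 1/2) = 21/2; numerator = -1(8/15) + 2(-2/3) = -28/15; a_3 = (-28/15)/(21/2) = -8/45
  n = 4: D(4) = 4(4 + 1/2) = 18; numerator = -1(-8/45) + 2(8/15) = 56/45; a_4 = (56/45)/(18) = 28/405

r = -3/2; a_0 = 1; a_1 = -2/3; a_2 = 8/15; a_3 = -8/45; a_4 = 28/405


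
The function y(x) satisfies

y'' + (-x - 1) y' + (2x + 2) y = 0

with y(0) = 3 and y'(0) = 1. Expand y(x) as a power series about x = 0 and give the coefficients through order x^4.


Ansatz: y(x) = sum_{n>=0} a_n x^n, so y'(x) = sum_{n>=1} n a_n x^(n-1) and y''(x) = sum_{n>=2} n(n-1) a_n x^(n-2).
Substitute into P(x) y'' + Q(x) y' + R(x) y = 0 with P(x) = 1, Q(x) = -x - 1, R(x) = 2x + 2, and match powers of x.
Initial conditions: a_0 = 3, a_1 = 1.
Setting the coefficient of each power of x to zero and solving order by order (substituting the coefficients already found):
  x^0: 2 a_2 - a_1 + 2 a_0 = 0  ->  2 a_2 = a_1 - 2 a_0 = -5  ->  a_2 = -5/2
  x^1: 6 a_3 - 2 a_2 + a_1 + 2 a_0 = 0  ->  6 a_3 = 2 a_2 - a_1 - 2 a_0 = -12  ->  a_3 = -2
  x^2: 12 a_4 - 3 a_3 + 2 a_1 = 0  ->  12 a_4 = 3 a_3 - 2 a_1 = -8  ->  a_4 = -2/3
Truncated series: y(x) = 3 + x - (5/2) x^2 - 2 x^3 - (2/3) x^4 + O(x^5).

a_0 = 3; a_1 = 1; a_2 = -5/2; a_3 = -2; a_4 = -2/3


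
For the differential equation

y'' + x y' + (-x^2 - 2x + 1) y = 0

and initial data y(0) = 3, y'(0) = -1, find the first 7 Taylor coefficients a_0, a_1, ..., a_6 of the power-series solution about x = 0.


Ansatz: y(x) = sum_{n>=0} a_n x^n, so y'(x) = sum_{n>=1} n a_n x^(n-1) and y''(x) = sum_{n>=2} n(n-1) a_n x^(n-2).
Substitute into P(x) y'' + Q(x) y' + R(x) y = 0 with P(x) = 1, Q(x) = x, R(x) = -x^2 - 2x + 1, and match powers of x.
Initial conditions: a_0 = 3, a_1 = -1.
Setting the coefficient of each power of x to zero and solving order by order (substituting the coefficients already found):
  x^0: 2 a_2 + a_0 = 0  ->  2 a_2 = -a_0 = -3  ->  a_2 = -3/2
  x^1: 6 a_3 + 2 a_1 - 2 a_0 = 0  ->  6 a_3 = -2 a_1 + 2 a_0 = 8  ->  a_3 = 4/3
  x^2: 12 a_4 + 3 a_2 - 2 a_1 - a_0 = 0  ->  12 a_4 = -3 a_2 + 2 a_1 + a_0 = 11/2  ->  a_4 = 11/24
  x^3: 20 a_5 + 4 a_3 - 2 a_2 - a_1 = 0  ->  20 a_5 = -4 a_3 + 2 a_2 + a_1 = -28/3  ->  a_5 = -7/15
  x^4: 30 a_6 + 5 a_4 - 2 a_3 - a_2 = 0  ->  30 a_6 = -5 a_4 + 2 a_3 + a_2 = -9/8  ->  a_6 = -3/80
Truncated series: y(x) = 3 - x - (3/2) x^2 + (4/3) x^3 + (11/24) x^4 - (7/15) x^5 - (3/80) x^6 + O(x^7).

a_0 = 3; a_1 = -1; a_2 = -3/2; a_3 = 4/3; a_4 = 11/24; a_5 = -7/15; a_6 = -3/80
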